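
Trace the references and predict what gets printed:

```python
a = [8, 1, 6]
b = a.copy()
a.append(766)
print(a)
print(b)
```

Key concept: list.copy() creates independent copy.
Step by step:
`a = [8, 1, 6]` → a = [8, 1, 6]
`b = a.copy()` → b = [8, 1, 6]
`a.append(766)` → a = [8, 1, 6, 766]
`print(a)` → prints [8, 1, 6, 766]
`print(b)` → prints [8, 1, 6]

Answer:
[8, 1, 6, 766]
[8, 1, 6]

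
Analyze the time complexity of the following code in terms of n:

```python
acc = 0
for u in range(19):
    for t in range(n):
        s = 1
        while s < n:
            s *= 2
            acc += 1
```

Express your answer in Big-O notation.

Each loop level contributes: 1 × n × log n. Multiplying the contributions gives O(n log n).

Answer: O(n log n)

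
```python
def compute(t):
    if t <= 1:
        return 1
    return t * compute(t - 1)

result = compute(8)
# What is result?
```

compute(8) = 8 * 7 * 6 * 5 * 4 * 3 * 2 * 1 = 40320

Answer: 40320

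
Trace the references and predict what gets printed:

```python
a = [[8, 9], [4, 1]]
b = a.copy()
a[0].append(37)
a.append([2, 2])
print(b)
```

Key concept: shallow copy with nested lists.
Step by step:
`a = [[8, 9], [4, 1]]` → a = [[8, 9], [4, 1]]
`b = a.copy()` → b = [[8, 9], [4, 1]]
`a[0].append(37)` → a = [[8, 9, 37], [4, 1]]; b = [[8, 9, 37], [4, 1]]
`a.append([2, 2])` → a = [[8, 9, 37], [4, 1], [2, 2]]
`print(b)` → prints [[8, 9, 37], [4, 1]]

Answer: [[8, 9, 37], [4, 1]]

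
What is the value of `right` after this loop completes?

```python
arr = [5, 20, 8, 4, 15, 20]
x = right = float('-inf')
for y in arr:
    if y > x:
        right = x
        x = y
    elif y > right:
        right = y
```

Second largest (with repeats) in [5, 20, 8, 4, 15, 20]
`right` takes the values: -inf → 5 → 8 → 15 → 20

Answer: 20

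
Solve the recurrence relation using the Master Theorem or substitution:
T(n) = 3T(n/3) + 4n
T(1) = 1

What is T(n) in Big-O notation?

By Master Theorem: a=3, b=3, f(n)=4n. Since log_3(3) = 1 and f(n) = Θ(n^1), Case 2 applies. T(n) = O(n log n).

Answer: O(n log n)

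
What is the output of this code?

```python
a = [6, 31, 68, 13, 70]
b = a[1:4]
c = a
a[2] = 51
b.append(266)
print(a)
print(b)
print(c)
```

Key concept: slice vs alias.
Step by step:
`a = [6, 31, 68, 13, 70]` → a = [6, 31, 68, 13, 70]
`b = a[1:4]` → b = [31, 68, 13]
`c = a` → c = [6, 31, 68, 13, 70] (same object as a)
`a[2] = 51` → a = [6, 31, 51, 13, 70] (same object as c); c = [6, 31, 51, 13, 70] (same object as a)
`b.append(266)` → b = [31, 68, 13, 266]
`print(a)` → prints [6, 31, 51, 13, 70]
`print(b)` → prints [31, 68, 13, 266]
`print(c)` → prints [6, 31, 51, 13, 70]

Answer:
[6, 31, 51, 13, 70]
[31, 68, 13, 266]
[6, 31, 51, 13, 70]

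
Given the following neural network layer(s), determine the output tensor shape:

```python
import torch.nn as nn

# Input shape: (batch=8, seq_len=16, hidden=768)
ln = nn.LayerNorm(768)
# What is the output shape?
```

Input: (8, 16, 768) -> Output: (8, 16, 768)

Answer: (8, 16, 768)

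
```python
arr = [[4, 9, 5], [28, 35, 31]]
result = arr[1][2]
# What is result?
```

Trace:
`arr = [[4, 9, 5], [28, 35, 31]]` → arr = [[4, 9, 5], [28, 35, 31]]
`result = arr[1][2]` → result = 31
So result = 31

Answer: 31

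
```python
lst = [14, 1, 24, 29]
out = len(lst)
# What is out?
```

Trace:
`lst = [14, 1, 24, 29]` → lst = [14, 1, 24, 29]
`out = len(lst)` → out = 4
So out = 4

Answer: 4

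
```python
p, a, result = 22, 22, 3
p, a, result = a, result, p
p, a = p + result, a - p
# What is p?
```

Trace:
`p, a, result = 22, 22, 3` → p = 22; a = 22; result = 3
`p, a, result = a, result, p` → p = 22; a = 3; result = 22
`p, a = p + result, a - p` → p = 44; a = -19
So p = 44

Answer: 44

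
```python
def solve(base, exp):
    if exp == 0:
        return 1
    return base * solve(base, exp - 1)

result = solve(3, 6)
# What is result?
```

solve(3, 6) = 3 * 3 * 3 * 3 * 3 * 3 = 729

Answer: 729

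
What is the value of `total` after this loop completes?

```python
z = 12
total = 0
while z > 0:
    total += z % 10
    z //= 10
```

Sum digits of 12
`total` takes the values: 0 → 2 → 3

Answer: 3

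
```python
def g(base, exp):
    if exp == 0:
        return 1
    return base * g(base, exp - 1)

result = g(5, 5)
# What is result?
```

g(5, 5) = 5 * 5 * 5 * 5 * 5 = 3125

Answer: 3125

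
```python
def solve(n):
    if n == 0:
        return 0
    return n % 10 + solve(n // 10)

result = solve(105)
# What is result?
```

Sum of digits of 105: 5 + 0 + 1 = 6

Answer: 6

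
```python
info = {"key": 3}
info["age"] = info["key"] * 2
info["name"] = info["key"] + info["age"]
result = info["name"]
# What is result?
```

Trace:
`info = {"key": 3}` → info = {'key': 3}
`info["age"] = info["key"] * 2` → info = {'key': 3, 'age': 6}
`info["name"] = info["key"] + info["age"]` → info = {'key': 3, 'age': 6, 'name': 9}
`result = info["name"]` → result = 9
So result = 9

Answer: 9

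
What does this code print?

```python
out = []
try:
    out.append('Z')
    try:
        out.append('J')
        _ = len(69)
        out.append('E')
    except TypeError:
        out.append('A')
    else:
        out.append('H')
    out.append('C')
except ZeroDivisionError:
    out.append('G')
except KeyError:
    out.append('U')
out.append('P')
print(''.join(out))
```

Execution trace: 'Z' (try body) → 'J' (inner try body) → 'A' (inner except TypeError) → 'C' (try body, no exception) → 'P' (after the try/except). Output: ZJACP

Answer: ZJACP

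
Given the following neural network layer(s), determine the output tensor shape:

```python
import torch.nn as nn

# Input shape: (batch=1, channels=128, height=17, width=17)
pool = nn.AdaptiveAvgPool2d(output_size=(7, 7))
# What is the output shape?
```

Input: (1, 128, 17, 17) -> Output: (1, 128, 7, 7)

Answer: (1, 128, 7, 7)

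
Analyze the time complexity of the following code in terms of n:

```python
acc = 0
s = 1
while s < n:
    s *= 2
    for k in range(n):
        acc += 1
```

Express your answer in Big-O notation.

Each loop level contributes: log n × n. Multiplying the contributions gives O(n log n).

Answer: O(n log n)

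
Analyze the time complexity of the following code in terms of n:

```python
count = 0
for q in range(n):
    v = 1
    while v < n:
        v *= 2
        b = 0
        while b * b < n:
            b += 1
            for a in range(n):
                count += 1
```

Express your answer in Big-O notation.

Each loop level contributes: n × log n × √n × n. Multiplying the contributions gives O(n^2√n log n).

Answer: O(n^2√n log n)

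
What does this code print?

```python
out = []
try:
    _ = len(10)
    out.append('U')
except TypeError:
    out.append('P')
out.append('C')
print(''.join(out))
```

Execution trace: 'P' (except TypeError) → 'C' (after the try/except). Output: PC

Answer: PC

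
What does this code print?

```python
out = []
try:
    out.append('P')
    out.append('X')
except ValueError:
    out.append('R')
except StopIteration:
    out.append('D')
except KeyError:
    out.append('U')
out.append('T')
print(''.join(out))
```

Execution trace: 'P' (try body) → 'X' (try body, no exception) → 'T' (after the try/except). Output: PXT

Answer: PXT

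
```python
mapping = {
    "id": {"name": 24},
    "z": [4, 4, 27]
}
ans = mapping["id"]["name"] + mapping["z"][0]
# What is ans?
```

Trace:
`mapping = { ...` → mapping = {'id': {'name': 24}, 'z': [4, 4, 27]}
`ans = mapping["id"]["name"] + mapping["z"][0]` → ans = 28
So ans = 28

Answer: 28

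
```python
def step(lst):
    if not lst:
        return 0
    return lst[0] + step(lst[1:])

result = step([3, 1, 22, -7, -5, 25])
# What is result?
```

3 + 1 + 22 + (-7) + (-5) + 25 + 0 = 39

Answer: 39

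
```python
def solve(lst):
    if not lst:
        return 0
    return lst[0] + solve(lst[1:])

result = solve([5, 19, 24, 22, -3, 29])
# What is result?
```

5 + 19 + 24 + 22 + (-3) + 29 + 0 = 96

Answer: 96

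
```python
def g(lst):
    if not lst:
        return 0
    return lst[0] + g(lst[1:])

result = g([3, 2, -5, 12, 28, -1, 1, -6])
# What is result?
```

3 + 2 + (-5) + 12 + 28 + (-1) + 1 + (-6) + 0 = 34

Answer: 34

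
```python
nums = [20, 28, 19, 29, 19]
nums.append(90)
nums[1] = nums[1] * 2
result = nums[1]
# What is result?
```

Trace:
`nums = [20, 28, 19, 29, 19]` → nums = [20, 28, 19, 29, 19]
`nums.append(90)` → nums = [20, 28, 19, 29, 19, 90]
`nums[1] = nums[1] * 2` → nums = [20, 56, 19, 29, 19, 90]
`result = nums[1]` → result = 56
So result = 56

Answer: 56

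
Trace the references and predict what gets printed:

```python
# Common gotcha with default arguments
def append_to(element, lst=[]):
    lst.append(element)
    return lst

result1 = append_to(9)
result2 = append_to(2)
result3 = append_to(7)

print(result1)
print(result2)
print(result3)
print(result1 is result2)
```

Key concept: mutable default argument gotcha.
Step by step:
`result1 = append_to(9)` → result1 = [9]
`result2 = append_to(2)` → result1 = [9, 2] (same object as result2); result2 = [9, 2] (same object as result1)
`result3 = append_to(7)` → result1 = [9, 2, 7] (same object as result2, result3); result2 = [9, 2, 7] (same object as result1, result3); result3 = [9, 2, 7] (same object as result1, result2)
`print(result1)` → prints [9, 2, 7]
`print(result2)` → prints [9, 2, 7]
`print(result3)` → prints [9, 2, 7]
`print(result1 is result2)` → prints True

Answer:
[9, 2, 7]
[9, 2, 7]
[9, 2, 7]
True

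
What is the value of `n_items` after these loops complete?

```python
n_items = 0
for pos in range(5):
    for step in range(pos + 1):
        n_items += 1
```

Triangle: 1 + 2 + ... + 5
`n_items` takes the values: 0 → 1 → 2 → 3 → 4 → 5 → 6 → 7 → 8 → 9 → 10 → 11 → 12 → 13 → 14 → 15

Answer: 15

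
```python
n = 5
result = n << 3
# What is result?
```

Trace:
`n = 5` → n = 5
`result = n << 3` → result = 40
So result = 40

Answer: 40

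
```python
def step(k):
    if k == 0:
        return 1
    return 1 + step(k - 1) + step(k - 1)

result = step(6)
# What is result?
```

step(k) = 1 + 2·step(k-1), step(0)=1. Closed form: (1+1)·2^6 - 1 = 127.

Answer: 127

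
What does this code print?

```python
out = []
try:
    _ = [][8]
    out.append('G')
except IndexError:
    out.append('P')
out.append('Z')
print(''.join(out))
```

Execution trace: 'P' (except IndexError) → 'Z' (after the try/except). Output: PZ

Answer: PZ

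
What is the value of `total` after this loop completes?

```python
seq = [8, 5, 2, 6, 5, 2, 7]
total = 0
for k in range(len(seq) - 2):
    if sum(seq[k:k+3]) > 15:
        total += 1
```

Count windows with sum > 15
`total` takes the values: 0

Answer: 0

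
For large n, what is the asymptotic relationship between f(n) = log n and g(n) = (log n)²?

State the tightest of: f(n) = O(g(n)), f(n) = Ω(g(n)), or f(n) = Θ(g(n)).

log n vs (log n)²: f(n) = O(g(n)) but not Ω(g(n)) — (log n)² grows strictly faster than log n.

Answer: f(n) = O(g(n)) but not Ω(g(n)) — (log n)² grows strictly faster than log n.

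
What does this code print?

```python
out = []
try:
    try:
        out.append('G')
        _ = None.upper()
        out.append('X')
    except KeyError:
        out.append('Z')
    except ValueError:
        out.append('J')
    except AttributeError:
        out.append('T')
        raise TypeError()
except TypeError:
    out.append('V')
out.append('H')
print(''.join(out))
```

Execution trace: 'G' (try body) → 'T' (except AttributeError) → 'V' (outer except TypeError) → 'H' (after the try/except). Output: GTVH

Answer: GTVH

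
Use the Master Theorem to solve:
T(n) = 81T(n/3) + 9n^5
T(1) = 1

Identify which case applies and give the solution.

a=81, b=3, f(n)=9n^5. log_3(81) = 4. Since c=5 > 4 and the regularity condition holds (81(n/3)^5 = (81/3^5)n^5 with 81/3^5 < 1), Case 3 applies: T(n) = Θ(f(n)) = O(n^5).

Answer: O(n^5) - Case 3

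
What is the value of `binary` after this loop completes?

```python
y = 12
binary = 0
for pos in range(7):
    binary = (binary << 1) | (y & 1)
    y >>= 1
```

Reverse lowest 7 bits of 12
`binary` takes the values: 0 → 1 → 3 → 6 → 12 → 24

Answer: 24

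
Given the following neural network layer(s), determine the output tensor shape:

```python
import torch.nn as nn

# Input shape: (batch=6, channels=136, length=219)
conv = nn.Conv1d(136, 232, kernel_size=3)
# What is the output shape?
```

Input: (6, 136, 219) -> Output: (6, 232, 217)

Answer: (6, 232, 217)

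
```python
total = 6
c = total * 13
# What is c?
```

Trace:
`total = 6` → total = 6
`c = total * 13` → c = 78
So c = 78

Answer: 78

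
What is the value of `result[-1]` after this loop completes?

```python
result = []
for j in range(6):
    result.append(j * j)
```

Last element of squares 0 to 5
`result` takes the values: [] → [0] → [0, 1] → [0, 1, 4] → [0, 1, 4, 9] → [0, 1, 4, 9, 16] → [0, 1, 4, 9, 16, 25]
So `result[-1]` = 25

Answer: 25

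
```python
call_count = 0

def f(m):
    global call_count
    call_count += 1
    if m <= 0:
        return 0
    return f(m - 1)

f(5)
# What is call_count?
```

Linear recursion stepping by 1: 6 calls from m=5 down to ≤0.

Answer: 6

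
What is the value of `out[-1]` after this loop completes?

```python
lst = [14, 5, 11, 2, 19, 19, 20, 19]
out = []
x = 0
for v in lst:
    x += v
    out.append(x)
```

Cumulative sum ends at 109
`out` takes the values: [] → [14] → [14, 19] → [14, 19, 30] → [14, 19, 30, 32] → [14, 19, 30, 32, 51] → [14, 19, 30, 32, 51, 70] → [14, 19, 30, 32, 51, 70, 90] → [14, 19, 30, 32, 51, 70, 90, 109]
So `out[-1]` = 109

Answer: 109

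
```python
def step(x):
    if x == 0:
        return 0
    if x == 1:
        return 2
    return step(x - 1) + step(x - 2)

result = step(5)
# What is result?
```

Build up from base cases: step(0)=0, step(1)=2, step(2)=2, step(3)=4, step(4)=6, step(5)=10

Answer: 10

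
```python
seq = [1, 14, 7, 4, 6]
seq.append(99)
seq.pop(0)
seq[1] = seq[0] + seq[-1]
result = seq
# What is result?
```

Trace:
`seq = [1, 14, 7, 4, 6]` → seq = [1, 14, 7, 4, 6]
`seq.append(99)` → seq = [1, 14, 7, 4, 6, 99]
`seq.pop(0)` → seq = [14, 7, 4, 6, 99]
`seq[1] = seq[0] + seq[-1]` → seq = [14, 113, 4, 6, 99]
`result = seq` → result = [14, 113, 4, 6, 99]
So result = [14, 113, 4, 6, 99]

Answer: [14, 113, 4, 6, 99]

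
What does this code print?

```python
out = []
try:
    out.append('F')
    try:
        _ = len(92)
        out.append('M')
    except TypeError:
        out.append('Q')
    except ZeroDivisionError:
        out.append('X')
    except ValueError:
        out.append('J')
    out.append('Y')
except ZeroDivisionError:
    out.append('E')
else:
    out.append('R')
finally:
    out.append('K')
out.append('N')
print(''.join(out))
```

Execution trace: 'F' (try body) → 'Q' (inner except TypeError) → 'Y' (try body, no exception) → 'R' (else) → 'K' (finally) → 'N' (after the try/except). Output: FQYRKN

Answer: FQYRKN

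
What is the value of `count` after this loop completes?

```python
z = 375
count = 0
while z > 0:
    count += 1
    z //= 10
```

Count digits by repeated division by 10
`count` takes the values: 0 → 1 → 2 → 3

Answer: 3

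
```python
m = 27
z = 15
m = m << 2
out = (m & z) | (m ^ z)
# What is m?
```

Trace:
`m = 27` → m = 27
`z = 15` → z = 15
`m = m << 2` → m = 108
`out = (m & z) | (m ^ z)` → out = 111
So m = 108

Answer: 108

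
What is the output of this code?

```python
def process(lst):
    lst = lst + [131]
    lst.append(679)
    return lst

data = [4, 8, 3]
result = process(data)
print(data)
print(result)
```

Key concept: rebinding parameter vs mutation.
Step by step:
`data = [4, 8, 3]` → data = [4, 8, 3]
`result = process(data)` → result = [4, 8, 3, 131, 679]
`print(data)` → prints [4, 8, 3]
`print(result)` → prints [4, 8, 3, 131, 679]

Answer:
[4, 8, 3]
[4, 8, 3, 131, 679]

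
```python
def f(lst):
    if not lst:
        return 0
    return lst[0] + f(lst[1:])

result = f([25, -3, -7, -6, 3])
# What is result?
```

25 + (-3) + (-7) + (-6) + 3 + 0 = 12

Answer: 12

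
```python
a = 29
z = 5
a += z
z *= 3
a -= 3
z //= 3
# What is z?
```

Trace:
`a = 29` → a = 29
`z = 5` → z = 5
`a += z` → a = 34
`z *= 3` → z = 15
`a -= 3` → a = 31
`z //= 3` → z = 5
So z = 5

Answer: 5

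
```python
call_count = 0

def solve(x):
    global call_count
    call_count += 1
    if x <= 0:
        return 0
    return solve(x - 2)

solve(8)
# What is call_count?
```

Linear recursion stepping by 2: 5 calls from x=8 down to ≤0.

Answer: 5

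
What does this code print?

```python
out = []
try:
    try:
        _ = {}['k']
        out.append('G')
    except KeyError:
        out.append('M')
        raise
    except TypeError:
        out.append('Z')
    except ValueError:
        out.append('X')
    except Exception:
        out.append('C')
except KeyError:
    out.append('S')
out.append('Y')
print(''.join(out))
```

Execution trace: 'M' (inner except KeyError) → 'S' (outer except KeyError) → 'Y' (after the try/except). Output: MSY

Answer: MSY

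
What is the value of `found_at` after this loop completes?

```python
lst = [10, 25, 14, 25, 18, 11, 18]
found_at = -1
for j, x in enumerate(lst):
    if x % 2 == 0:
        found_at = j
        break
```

First even number index in [10, 25, 14, 25, 18, 11, 18]
`found_at` takes the values: -1 → 0

Answer: 0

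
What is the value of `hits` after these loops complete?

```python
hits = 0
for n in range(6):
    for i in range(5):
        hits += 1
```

6 * 5 = 30
`hits` takes the values: 0 → 1 → 2 → 3 → 4 → 5 → 6 → 7 → 8 → 9 → 10 → 11 → 12 → 13 → 14 → 15 → 16 → 17 → 18 → 19 → 20 → 21 → 22 → 23 → 24 → 25 → 26 → 27 → 28 → 29 → 30

Answer: 30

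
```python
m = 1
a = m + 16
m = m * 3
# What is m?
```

Trace:
`m = 1` → m = 1
`a = m + 16` → a = 17
`m = m * 3` → m = 3
So m = 3

Answer: 3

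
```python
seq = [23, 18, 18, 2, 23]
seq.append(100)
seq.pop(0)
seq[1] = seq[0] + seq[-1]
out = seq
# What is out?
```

Trace:
`seq = [23, 18, 18, 2, 23]` → seq = [23, 18, 18, 2, 23]
`seq.append(100)` → seq = [23, 18, 18, 2, 23, 100]
`seq.pop(0)` → seq = [18, 18, 2, 23, 100]
`seq[1] = seq[0] + seq[-1]` → seq = [18, 118, 2, 23, 100]
`out = seq` → out = [18, 118, 2, 23, 100]
So out = [18, 118, 2, 23, 100]

Answer: [18, 118, 2, 23, 100]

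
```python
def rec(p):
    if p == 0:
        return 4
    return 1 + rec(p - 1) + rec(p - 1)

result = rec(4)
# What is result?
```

rec(p) = 1 + 2·rec(p-1), rec(0)=4. Closed form: (4+1)·2^4 - 1 = 79.

Answer: 79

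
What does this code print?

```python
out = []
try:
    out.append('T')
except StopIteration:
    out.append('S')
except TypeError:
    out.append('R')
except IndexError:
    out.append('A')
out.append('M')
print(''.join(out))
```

Execution trace: 'T' (try body, no exception) → 'M' (after the try/except). Output: TM

Answer: TM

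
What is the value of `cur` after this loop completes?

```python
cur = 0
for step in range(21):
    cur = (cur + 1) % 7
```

Increment mod 7, 21 times = 0
`cur` takes the values: 0 → 1 → 2 → 3 → 4 → 5 → 6 → 0 → 1 → 2 → 3 → 4 → 5 → 6 → 0 → 1 → 2 → 3 → 4 → 5 → 6 → 0

Answer: 0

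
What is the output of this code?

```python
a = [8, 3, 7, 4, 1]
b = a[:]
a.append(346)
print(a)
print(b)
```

Key concept: slice [:] creates copy.
Step by step:
`a = [8, 3, 7, 4, 1]` → a = [8, 3, 7, 4, 1]
`b = a[:]` → b = [8, 3, 7, 4, 1]
`a.append(346)` → a = [8, 3, 7, 4, 1, 346]
`print(a)` → prints [8, 3, 7, 4, 1, 346]
`print(b)` → prints [8, 3, 7, 4, 1]

Answer:
[8, 3, 7, 4, 1, 346]
[8, 3, 7, 4, 1]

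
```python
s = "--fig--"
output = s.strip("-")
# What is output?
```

Trace:
`s = "--fig--"` → s = '--fig--'
`output = s.strip("-")` → output = 'fig'
So output = 'fig'

Answer: 'fig'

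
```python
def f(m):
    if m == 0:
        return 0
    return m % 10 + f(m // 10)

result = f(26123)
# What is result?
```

Sum of digits of 26123: 3 + 2 + 1 + 6 + 2 = 14

Answer: 14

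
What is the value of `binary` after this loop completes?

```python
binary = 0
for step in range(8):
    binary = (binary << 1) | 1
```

Build 8 consecutive 1-bits: 0b11111111
`binary` takes the values: 0 → 1 → 3 → 7 → 15 → 31 → 63 → 127 → 255

Answer: 255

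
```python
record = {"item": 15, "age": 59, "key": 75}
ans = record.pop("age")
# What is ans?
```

Trace:
`record = {"item": 15, "age": 59, "key": 75}` → record = {'item': 15, 'age': 59, 'key': 75}
`ans = record.pop("age")` → record = {'item': 15, 'key': 75}; ans = 59
So ans = 59

Answer: 59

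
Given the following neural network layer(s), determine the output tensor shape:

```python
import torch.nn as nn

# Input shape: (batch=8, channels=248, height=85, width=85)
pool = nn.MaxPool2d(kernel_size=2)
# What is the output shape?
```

Input: (8, 248, 85, 85) -> Output: (8, 248, 42, 42)

Answer: (8, 248, 42, 42)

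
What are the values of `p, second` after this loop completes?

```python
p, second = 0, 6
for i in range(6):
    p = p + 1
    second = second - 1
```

p goes 0→6, second goes 6→0
`p, second` takes the values: (0, 6) → (1, 6) → (1, 5) → (2, 5) → (2, 4) → (3, 4) → (3, 3) → (4, 3) → (4, 2) → (5, 2) → (5, 1) → (6, 1) → (6, 0)

Answer: 6, 0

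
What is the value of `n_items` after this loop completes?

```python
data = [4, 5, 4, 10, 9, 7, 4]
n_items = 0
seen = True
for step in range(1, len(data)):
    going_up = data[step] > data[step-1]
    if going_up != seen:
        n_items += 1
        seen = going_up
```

Count direction changes in [4, 5, 4, 10, 9, 7, 4]
`n_items` takes the values: 0 → 1 → 2 → 3

Answer: 3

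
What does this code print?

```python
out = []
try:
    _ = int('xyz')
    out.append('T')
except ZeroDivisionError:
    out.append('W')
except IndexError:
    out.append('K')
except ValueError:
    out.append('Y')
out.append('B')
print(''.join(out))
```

Execution trace: 'Y' (except ValueError) → 'B' (after the try/except). Output: YB

Answer: YB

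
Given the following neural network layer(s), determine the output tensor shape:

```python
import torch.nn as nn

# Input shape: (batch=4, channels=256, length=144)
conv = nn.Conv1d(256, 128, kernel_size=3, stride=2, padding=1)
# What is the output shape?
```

Input: (4, 256, 144) -> Output: (4, 128, 72)

Answer: (4, 128, 72)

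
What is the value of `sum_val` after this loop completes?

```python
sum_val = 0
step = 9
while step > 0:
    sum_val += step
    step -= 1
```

Sum 9 down to 1
`sum_val` takes the values: 0 → 9 → 17 → 24 → 30 → 35 → 39 → 42 → 44 → 45

Answer: 45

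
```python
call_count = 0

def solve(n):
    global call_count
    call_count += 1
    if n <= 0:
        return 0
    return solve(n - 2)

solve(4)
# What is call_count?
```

Linear recursion stepping by 2: 3 calls from n=4 down to ≤0.

Answer: 3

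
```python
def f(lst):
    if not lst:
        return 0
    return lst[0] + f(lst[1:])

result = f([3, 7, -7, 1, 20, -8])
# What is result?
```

3 + 7 + (-7) + 1 + 20 + (-8) + 0 = 16

Answer: 16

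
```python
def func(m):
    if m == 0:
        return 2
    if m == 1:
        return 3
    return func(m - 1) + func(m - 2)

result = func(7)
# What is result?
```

Build up from base cases: func(0)=2, func(1)=3, func(2)=5, func(3)=8, func(4)=13, func(5)=21, func(6)=34, ..., func(7)=55

Answer: 55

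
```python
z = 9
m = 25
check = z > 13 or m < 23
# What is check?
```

Trace:
`z = 9` → z = 9
`m = 25` → m = 25
`check = z > 13 or m < 23` → check = False
So check = False

Answer: False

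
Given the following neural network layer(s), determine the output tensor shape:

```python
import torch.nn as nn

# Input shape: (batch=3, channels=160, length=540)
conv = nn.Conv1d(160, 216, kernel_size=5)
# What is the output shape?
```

Input: (3, 160, 540) -> Output: (3, 216, 536)

Answer: (3, 216, 536)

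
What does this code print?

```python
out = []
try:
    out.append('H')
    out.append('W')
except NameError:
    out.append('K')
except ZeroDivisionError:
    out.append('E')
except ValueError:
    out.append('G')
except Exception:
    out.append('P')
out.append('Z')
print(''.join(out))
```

Execution trace: 'H' (try body) → 'W' (try body, no exception) → 'Z' (after the try/except). Output: HWZ

Answer: HWZ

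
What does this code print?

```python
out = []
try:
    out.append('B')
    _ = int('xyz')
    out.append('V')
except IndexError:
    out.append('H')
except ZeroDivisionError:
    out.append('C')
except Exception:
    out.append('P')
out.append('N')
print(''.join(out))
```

Execution trace: 'B' (try body) → 'P' (except Exception) → 'N' (after the try/except). Output: BPN

Answer: BPN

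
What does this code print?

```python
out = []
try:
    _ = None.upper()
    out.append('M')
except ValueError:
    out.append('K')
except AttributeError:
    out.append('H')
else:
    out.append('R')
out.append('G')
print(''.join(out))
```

Execution trace: 'H' (except AttributeError) → 'G' (after the try/except). Output: HG

Answer: HG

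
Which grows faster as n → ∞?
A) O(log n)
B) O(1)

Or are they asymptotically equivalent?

O(log n) vs O(1): Higher order terms dominate.

Answer: A) O(log n) grows faster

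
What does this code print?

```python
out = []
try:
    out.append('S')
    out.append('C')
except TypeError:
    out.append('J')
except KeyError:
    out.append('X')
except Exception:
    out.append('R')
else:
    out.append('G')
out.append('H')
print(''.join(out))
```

Execution trace: 'S' (try body) → 'C' (try body, no exception) → 'G' (else) → 'H' (after the try/except). Output: SCGH

Answer: SCGH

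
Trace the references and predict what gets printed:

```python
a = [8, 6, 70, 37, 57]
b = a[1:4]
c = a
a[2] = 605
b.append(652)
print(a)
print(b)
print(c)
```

Key concept: slice vs alias.
Step by step:
`a = [8, 6, 70, 37, 57]` → a = [8, 6, 70, 37, 57]
`b = a[1:4]` → b = [6, 70, 37]
`c = a` → c = [8, 6, 70, 37, 57] (same object as a)
`a[2] = 605` → a = [8, 6, 605, 37, 57] (same object as c); c = [8, 6, 605, 37, 57] (same object as a)
`b.append(652)` → b = [6, 70, 37, 652]
`print(a)` → prints [8, 6, 605, 37, 57]
`print(b)` → prints [6, 70, 37, 652]
`print(c)` → prints [8, 6, 605, 37, 57]

Answer:
[8, 6, 605, 37, 57]
[6, 70, 37, 652]
[8, 6, 605, 37, 57]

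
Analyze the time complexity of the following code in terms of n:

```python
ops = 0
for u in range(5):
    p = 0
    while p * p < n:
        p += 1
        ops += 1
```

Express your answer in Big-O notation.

Each loop level contributes: 1 × √n. Multiplying the contributions gives O(√n).

Answer: O(√n)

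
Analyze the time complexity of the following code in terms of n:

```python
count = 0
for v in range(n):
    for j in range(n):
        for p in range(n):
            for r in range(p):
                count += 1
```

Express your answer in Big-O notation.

Each loop level contributes: n × n × n × n. Multiplying the contributions gives O(n^4).

Answer: O(n^4)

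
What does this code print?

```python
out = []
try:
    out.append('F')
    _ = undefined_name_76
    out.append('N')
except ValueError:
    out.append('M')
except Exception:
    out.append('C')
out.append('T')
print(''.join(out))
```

Execution trace: 'F' (try body) → 'C' (except Exception) → 'T' (after the try/except). Output: FCT

Answer: FCT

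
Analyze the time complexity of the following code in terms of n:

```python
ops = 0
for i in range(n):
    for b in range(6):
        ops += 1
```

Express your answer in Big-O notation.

Each loop level contributes: n × 1. Multiplying the contributions gives O(n).

Answer: O(n)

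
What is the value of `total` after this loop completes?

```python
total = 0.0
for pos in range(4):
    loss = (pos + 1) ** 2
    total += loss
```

Sum of squared losses 1² + 2² + ... + 4²
`total` takes the values: 0.0 → 1.0 → 5.0 → 14.0 → 30.0

Answer: 30.0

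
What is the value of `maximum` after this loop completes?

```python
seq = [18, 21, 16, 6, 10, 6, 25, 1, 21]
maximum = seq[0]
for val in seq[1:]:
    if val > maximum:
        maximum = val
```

Maximum of [18, 21, 16, 6, 10, 6, 25, 1, 21]
`maximum` takes the values: 18 → 21 → 25

Answer: 25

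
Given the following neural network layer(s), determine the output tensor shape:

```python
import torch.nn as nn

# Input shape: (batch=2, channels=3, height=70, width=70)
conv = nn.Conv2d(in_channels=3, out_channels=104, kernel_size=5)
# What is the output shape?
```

Input: (2, 3, 70, 70) -> Output: (2, 104, 66, 66)

Answer: (2, 104, 66, 66)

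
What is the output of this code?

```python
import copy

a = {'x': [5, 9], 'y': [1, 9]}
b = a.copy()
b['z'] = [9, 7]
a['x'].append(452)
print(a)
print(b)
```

Key concept: shallow copy of dict with mutable values.
Step by step:
`a = {'x': [5, 9], 'y': [1, 9]}` → a = {'x': [5, 9], 'y': [1, 9]}
`b = a.copy()` → b = {'x': [5, 9], 'y': [1, 9]}
`b['z'] = [9, 7]` → b = {'x': [5, 9], 'y': [1, 9], 'z': [9, 7]}
`a['x'].append(452)` → a = {'x': [5, 9, 452], 'y': [1, 9]}; b = {'x': [5, 9, 452], 'y': [1, 9], 'z': [9, 7]}
`print(a)` → prints {'x': [5, 9, 452], 'y': [1, 9]}
`print(b)` → prints {'x': [5, 9, 452], 'y': [1, 9], 'z': [9, 7]}

Answer:
{'x': [5, 9, 452], 'y': [1, 9]}
{'x': [5, 9, 452], 'y': [1, 9], 'z': [9, 7]}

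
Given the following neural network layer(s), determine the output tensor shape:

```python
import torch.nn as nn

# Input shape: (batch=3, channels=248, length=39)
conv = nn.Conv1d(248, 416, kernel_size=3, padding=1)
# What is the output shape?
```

Input: (3, 248, 39) -> Output: (3, 416, 39)

Answer: (3, 416, 39)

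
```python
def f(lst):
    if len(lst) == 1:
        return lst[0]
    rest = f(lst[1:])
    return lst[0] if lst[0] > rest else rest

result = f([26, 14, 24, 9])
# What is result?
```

Recursive max over [26, 14, 24, 9] = 26

Answer: 26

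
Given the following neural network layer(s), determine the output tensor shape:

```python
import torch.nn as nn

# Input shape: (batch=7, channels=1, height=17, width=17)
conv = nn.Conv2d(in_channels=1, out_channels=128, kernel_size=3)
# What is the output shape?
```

Input: (7, 1, 17, 17) -> Output: (7, 128, 15, 15)

Answer: (7, 128, 15, 15)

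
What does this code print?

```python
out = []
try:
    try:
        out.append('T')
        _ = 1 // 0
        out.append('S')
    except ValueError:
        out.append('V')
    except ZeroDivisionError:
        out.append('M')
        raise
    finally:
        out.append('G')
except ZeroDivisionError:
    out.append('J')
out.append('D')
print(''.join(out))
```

Execution trace: 'T' (inner try body) → 'M' (inner except ZeroDivisionError) → 'G' (inner finally) → 'J' (outer except ZeroDivisionError) → 'D' (after the try/except). Output: TMGJD

Answer: TMGJD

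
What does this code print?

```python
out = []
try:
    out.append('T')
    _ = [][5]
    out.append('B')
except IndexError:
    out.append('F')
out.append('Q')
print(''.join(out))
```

Execution trace: 'T' (try body) → 'F' (except IndexError) → 'Q' (after the try/except). Output: TFQ

Answer: TFQ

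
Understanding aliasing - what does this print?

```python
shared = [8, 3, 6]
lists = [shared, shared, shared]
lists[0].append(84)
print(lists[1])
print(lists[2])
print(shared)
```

Key concept: list of same reference.
Step by step:
`shared = [8, 3, 6]` → shared = [8, 3, 6]
`lists = [shared, shared, shared]` → lists = [[8, 3, 6], [8, 3, 6], [8, 3, 6]]
`lists[0].append(84)` → shared = [8, 3, 6, 84]; lists = [[8, 3, 6, 84], [8, 3, 6, 84], [8, 3, 6, 84]]
`print(lists[1])` → prints [8, 3, 6, 84]
`print(lists[2])` → prints [8, 3, 6, 84]
`print(shared)` → prints [8, 3, 6, 84]

Answer:
[8, 3, 6, 84]
[8, 3, 6, 84]
[8, 3, 6, 84]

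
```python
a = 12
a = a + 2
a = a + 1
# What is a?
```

Trace:
`a = 12` → a = 12
`a = a + 2` → a = 14
`a = a + 1` → a = 15
So a = 15

Answer: 15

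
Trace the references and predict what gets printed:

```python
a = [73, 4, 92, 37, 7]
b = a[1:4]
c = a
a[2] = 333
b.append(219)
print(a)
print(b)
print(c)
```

Key concept: slice vs alias.
Step by step:
`a = [73, 4, 92, 37, 7]` → a = [73, 4, 92, 37, 7]
`b = a[1:4]` → b = [4, 92, 37]
`c = a` → c = [73, 4, 92, 37, 7] (same object as a)
`a[2] = 333` → a = [73, 4, 333, 37, 7] (same object as c); c = [73, 4, 333, 37, 7] (same object as a)
`b.append(219)` → b = [4, 92, 37, 219]
`print(a)` → prints [73, 4, 333, 37, 7]
`print(b)` → prints [4, 92, 37, 219]
`print(c)` → prints [73, 4, 333, 37, 7]

Answer:
[73, 4, 333, 37, 7]
[4, 92, 37, 219]
[73, 4, 333, 37, 7]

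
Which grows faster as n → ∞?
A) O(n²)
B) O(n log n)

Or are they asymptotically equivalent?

O(n²) vs O(n log n): Higher order terms dominate.

Answer: A) O(n²) grows faster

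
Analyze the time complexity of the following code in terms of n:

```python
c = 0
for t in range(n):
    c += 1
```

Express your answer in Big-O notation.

Each loop level contributes: n. Multiplying the contributions gives O(n).

Answer: O(n)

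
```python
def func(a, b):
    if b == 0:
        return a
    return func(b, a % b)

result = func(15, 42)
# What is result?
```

func(15, 42) -> func(42, 15) -> func(15, 12) -> func(12, 3) -> func(3, 0) -> 3

Answer: 3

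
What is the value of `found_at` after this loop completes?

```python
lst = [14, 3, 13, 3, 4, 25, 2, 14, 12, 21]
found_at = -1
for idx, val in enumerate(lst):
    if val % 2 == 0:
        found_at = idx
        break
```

First even number index in [14, 3, 13, 3, 4, 25, 2, 14, 12, 21]
`found_at` takes the values: -1 → 0

Answer: 0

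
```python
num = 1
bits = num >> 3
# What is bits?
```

Trace:
`num = 1` → num = 1
`bits = num >> 3` → bits = 0
So bits = 0

Answer: 0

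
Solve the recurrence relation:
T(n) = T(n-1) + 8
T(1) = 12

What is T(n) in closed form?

Unrolling: T(n) = T(1) + 8·(n-1) = 12 + 8(n-1) = 8n + 4.

Answer: T(n) = 8n + 4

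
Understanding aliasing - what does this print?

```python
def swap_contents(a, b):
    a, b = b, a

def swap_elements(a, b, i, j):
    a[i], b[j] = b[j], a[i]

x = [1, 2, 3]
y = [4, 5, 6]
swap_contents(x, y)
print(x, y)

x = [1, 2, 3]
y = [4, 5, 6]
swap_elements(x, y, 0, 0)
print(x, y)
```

Key concept: parameter rebinding vs mutation.
Step by step:
`x = [1, 2, 3]` → x = [1, 2, 3]
`y = [4, 5, 6]` → y = [4, 5, 6]
`swap_contents(x, y)` → no visible change to tracked variables
`print(x, y)` → prints [1, 2, 3] [4, 5, 6]
`x = [1, 2, 3]` → x = [1, 2, 3]
`y = [4, 5, 6]` → y = [4, 5, 6]
`swap_elements(x, y, 0, 0)` → x = [4, 2, 3]; y = [1, 5, 6]
`print(x, y)` → prints [4, 2, 3] [1, 5, 6]

Answer:
[1, 2, 3] [4, 5, 6]
[4, 2, 3] [1, 5, 6]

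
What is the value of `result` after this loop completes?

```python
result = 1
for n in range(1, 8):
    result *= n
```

7! = 5040
`result` takes the values: 1 → 2 → 6 → 24 → 120 → 720 → 5040

Answer: 5040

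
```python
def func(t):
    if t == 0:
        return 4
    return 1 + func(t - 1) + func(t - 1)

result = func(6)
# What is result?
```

func(t) = 1 + 2·func(t-1), func(0)=4. Closed form: (4+1)·2^6 - 1 = 319.

Answer: 319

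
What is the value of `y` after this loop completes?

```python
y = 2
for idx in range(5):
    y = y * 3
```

Multiply by 3, 5 times: 2 * 3^5 = 486
`y` takes the values: 2 → 6 → 18 → 54 → 162 → 486

Answer: 486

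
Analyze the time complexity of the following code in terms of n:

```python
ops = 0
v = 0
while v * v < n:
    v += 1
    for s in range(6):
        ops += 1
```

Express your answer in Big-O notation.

Each loop level contributes: √n × 1. Multiplying the contributions gives O(√n).

Answer: O(√n)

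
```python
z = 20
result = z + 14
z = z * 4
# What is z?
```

Trace:
`z = 20` → z = 20
`result = z + 14` → result = 34
`z = z * 4` → z = 80
So z = 80

Answer: 80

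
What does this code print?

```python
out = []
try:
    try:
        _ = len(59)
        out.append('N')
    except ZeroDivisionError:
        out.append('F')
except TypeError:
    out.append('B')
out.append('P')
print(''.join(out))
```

Execution trace: 'B' (outer except TypeError) → 'P' (after the try/except). Output: BP

Answer: BP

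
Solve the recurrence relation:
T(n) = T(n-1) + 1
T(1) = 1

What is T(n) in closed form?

Unrolling: T(n) = T(1) + 1·(n-1) = 1 + 1(n-1) = n.

Answer: T(n) = n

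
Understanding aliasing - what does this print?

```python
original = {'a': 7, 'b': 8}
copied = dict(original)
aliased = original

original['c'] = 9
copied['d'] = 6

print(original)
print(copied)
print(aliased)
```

Key concept: dict() creates copy, assignment creates alias.
Step by step:
`original = {'a': 7, 'b': 8}` → original = {'a': 7, 'b': 8}
`copied = dict(original)` → copied = {'a': 7, 'b': 8}
`aliased = original` → aliased = {'a': 7, 'b': 8} (same object as original)
`original['c'] = 9` → original = {'a': 7, 'b': 8, 'c': 9} (same object as aliased); aliased = {'a': 7, 'b': 8, 'c': 9} (same object as original)
`copied['d'] = 6` → copied = {'a': 7, 'b': 8, 'd': 6}
`print(original)` → prints {'a': 7, 'b': 8, 'c': 9}
`print(copied)` → prints {'a': 7, 'b': 8, 'd': 6}
`print(aliased)` → prints {'a': 7, 'b': 8, 'c': 9}

Answer:
{'a': 7, 'b': 8, 'c': 9}
{'a': 7, 'b': 8, 'd': 6}
{'a': 7, 'b': 8, 'c': 9}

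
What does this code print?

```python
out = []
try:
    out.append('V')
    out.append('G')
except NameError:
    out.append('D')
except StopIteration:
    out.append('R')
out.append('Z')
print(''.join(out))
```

Execution trace: 'V' (try body) → 'G' (try body, no exception) → 'Z' (after the try/except). Output: VGZ

Answer: VGZ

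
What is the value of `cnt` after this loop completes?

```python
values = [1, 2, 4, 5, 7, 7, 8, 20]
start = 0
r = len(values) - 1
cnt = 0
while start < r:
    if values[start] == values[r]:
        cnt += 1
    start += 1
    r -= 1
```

Count matching pairs from ends
`cnt` takes the values: 0

Answer: 0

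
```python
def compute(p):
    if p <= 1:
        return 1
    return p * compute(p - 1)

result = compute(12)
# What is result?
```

compute(12) = 12 * 11 * 10 * 9 * 8 * 7 * 6 * 5 * 4 * 3 * 2 * 1 = 479001600

Answer: 479001600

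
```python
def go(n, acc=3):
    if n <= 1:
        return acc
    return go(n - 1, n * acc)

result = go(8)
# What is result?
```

Accumulator trace (n, acc): (8, 3) -> (7, 24) -> (6, 168) -> (5, 1008) -> (4, 5040) -> (3, 20160) -> (2, 60480) -> (1, 120960) -> return 120960

Answer: 120960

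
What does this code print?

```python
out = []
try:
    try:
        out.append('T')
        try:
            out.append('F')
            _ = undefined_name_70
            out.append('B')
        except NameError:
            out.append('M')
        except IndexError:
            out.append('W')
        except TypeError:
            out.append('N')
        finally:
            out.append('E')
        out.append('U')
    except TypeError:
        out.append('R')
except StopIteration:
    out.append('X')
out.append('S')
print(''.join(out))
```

Execution trace: 'T' (try body) → 'F' (inner try body) → 'M' (inner except NameError) → 'E' (inner finally) → 'U' (try body, no exception) → 'S' (after the try/except). Output: TFMEUS

Answer: TFMEUS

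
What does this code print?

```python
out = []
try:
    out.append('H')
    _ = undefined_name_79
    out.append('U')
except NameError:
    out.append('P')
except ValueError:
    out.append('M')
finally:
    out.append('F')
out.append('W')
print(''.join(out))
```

Execution trace: 'H' (try body) → 'P' (except NameError) → 'F' (finally) → 'W' (after the try/except). Output: HPFW

Answer: HPFW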